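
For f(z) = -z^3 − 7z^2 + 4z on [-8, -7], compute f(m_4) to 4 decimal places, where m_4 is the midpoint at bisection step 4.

m = -7.5, f(m) = -1.875 (−); new bracket [-8, -7.5]
m = -7.75, f(m) = 14.046875 (+); new bracket [-7.75, -7.5]
m = -7.625, f(m) = 5.837891 (+); new bracket [-7.625, -7.5]
m = -7.5625, f(m) = 1.9202 (+); new bracket [-7.5625, -7.5]

1.9202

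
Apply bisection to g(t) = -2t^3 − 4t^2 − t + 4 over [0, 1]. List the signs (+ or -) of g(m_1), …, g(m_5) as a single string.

++---

midpoint 0.5: g = 2.25 > 0 → [0.5, 1]
midpoint 0.75: g = 0.15625 > 0 → [0.75, 1]
midpoint 0.875: g = -1.277344 < 0 → [0.75, 0.875]
midpoint 0.8125: g = -0.5259 < 0 → [0.75, 0.8125]
midpoint 0.78125: g = -0.1763 < 0 → [0.75, 0.78125]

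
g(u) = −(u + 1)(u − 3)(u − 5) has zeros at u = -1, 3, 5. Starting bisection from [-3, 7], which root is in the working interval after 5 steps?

m = 2, g(m) = -9 (−); new bracket [-3, 2]
m = -0.5, g(m) = -9.625 (−); new bracket [-3, -0.5]
m = -1.75, g(m) = 24.046875 (+); new bracket [-1.75, -0.5]
m = -1.125, g(m) = 3.1582 (+); new bracket [-1.125, -0.5]
m = -0.8125, g(m) = -4.155 (−); new bracket [-1.125, -0.8125]

-1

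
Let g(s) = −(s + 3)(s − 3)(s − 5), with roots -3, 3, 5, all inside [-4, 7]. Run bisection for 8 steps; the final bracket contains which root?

midpoint 1.5: g = -23.625 < 0 → [-4, 1.5]
midpoint -1.25: g = -46.484375 < 0 → [-4, -1.25]
midpoint -2.625: g = -16.083984 < 0 → [-4, -2.625]
midpoint -3.3125: g = 16.3977 > 0 → [-3.3125, -2.625]
midpoint -2.96875: g = -1.4864 < 0 → [-3.3125, -2.96875]
midpoint -3.140625: g = 7.0296 > 0 → [-3.140625, -2.96875]
midpoint -3.0546875: g = 2.667 > 0 → [-3.0546875, -2.96875]
midpoint -3.01171875: g = 0.5644 > 0 → [-3.01171875, -2.96875]

-3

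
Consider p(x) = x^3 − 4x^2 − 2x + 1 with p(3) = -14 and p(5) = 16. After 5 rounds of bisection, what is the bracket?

midpoint 4: p = -7 < 0 → [4, 5]
midpoint 4.5: p = 2.125 > 0 → [4, 4.5]
midpoint 4.25: p = -2.984375 < 0 → [4.25, 4.5]
midpoint 4.375: p = -0.5723 < 0 → [4.375, 4.5]
midpoint 4.4375: p = 0.74 > 0 → [4.375, 4.4375]

[4.375, 4.4375]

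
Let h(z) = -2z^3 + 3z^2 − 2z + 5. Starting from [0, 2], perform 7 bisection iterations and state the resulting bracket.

[1.734375, 1.75]

h(1) = 4 > 0, so the root lies in [1, 2]
h(1.5) = 2 > 0, so the root lies in [1.5, 2]
h(1.75) = -0.03125 < 0, so the root lies in [1.5, 1.75]
h(1.625) = 1.0898 > 0, so the root lies in [1.625, 1.75]
h(1.6875) = 0.5571 > 0, so the root lies in [1.6875, 1.75]
h(1.71875) = 0.2701 > 0, so the root lies in [1.71875, 1.75]
h(1.734375) = 0.1212 > 0, so the root lies in [1.734375, 1.75]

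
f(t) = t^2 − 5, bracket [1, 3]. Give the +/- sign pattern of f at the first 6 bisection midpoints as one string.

f(2) = -1 < 0, so the root lies in [2, 3]
f(2.5) = 1.25 > 0, so the root lies in [2, 2.5]
f(2.25) = 0.0625 > 0, so the root lies in [2, 2.25]
f(2.125) = -0.4844 < 0, so the root lies in [2.125, 2.25]
f(2.1875) = -0.2148 < 0, so the root lies in [2.1875, 2.25]
f(2.21875) = -0.0771 < 0, so the root lies in [2.21875, 2.25]

-++---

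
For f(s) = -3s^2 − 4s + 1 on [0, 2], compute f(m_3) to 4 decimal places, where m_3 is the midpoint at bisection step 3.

-0.1875

f(1) = -6 < 0, so the root lies in [0, 1]
f(0.5) = -1.75 < 0, so the root lies in [0, 0.5]
f(0.25) = -0.1875 < 0, so the root lies in [0, 0.25]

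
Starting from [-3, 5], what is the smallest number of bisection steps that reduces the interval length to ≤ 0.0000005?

Width after n steps is 8/2^n. Need 2^n ≥ 8/0.0000005 = 16000000.
2^23 = 8388608 < 16000000 ≤ 2^24 = 16777216, so n = 24.

24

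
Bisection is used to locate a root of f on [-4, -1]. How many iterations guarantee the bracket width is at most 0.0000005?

Width after n steps is 3/2^n. Need 2^n ≥ 3/0.0000005 = 6000000.
2^22 = 4194304 < 6000000 ≤ 2^23 = 8388608, so n = 23.

23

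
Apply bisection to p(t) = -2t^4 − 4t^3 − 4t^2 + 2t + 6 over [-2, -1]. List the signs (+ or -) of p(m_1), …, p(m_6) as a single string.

t = -1.5 gives p = -2.625, negative; keep [-1.5, -1]
t = -1.25 gives p = 0.179688, positive; keep [-1.5, -1.25]
t = -1.375 gives p = -1.062988, negative; keep [-1.375, -1.25]
t = -1.3125 gives p = -0.4068, negative; keep [-1.3125, -1.25]
t = -1.28125 gives p = -0.1054, negative; keep [-1.28125, -1.25]
t = -1.265625 gives p = 0.0391, positive; keep [-1.28125, -1.265625]

-+---+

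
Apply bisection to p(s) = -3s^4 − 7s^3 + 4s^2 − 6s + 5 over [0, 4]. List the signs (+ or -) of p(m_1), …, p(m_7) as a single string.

midpoint 2: p = -95 < 0 → [0, 2]
midpoint 1: p = -7 < 0 → [0, 1]
midpoint 0.5: p = 1.9375 > 0 → [0.5, 1]
midpoint 0.75: p = -1.1523 < 0 → [0.5, 0.75]
midpoint 0.625: p = 0.6458 > 0 → [0.625, 0.75]
midpoint 0.6875: p = -0.1792 < 0 → [0.625, 0.6875]
midpoint 0.65625: p = 0.2504 > 0 → [0.65625, 0.6875]

--+-+-+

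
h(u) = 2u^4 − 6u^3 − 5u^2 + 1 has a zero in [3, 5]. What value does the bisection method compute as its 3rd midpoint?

3.75

m = 4, h(m) = 49 (+); new bracket [3, 4]
m = 3.5, h(m) = -17.375 (−); new bracket [3.5, 4]
m = 3.75, h(m) = 9.789062 (+); new bracket [3.5, 3.75]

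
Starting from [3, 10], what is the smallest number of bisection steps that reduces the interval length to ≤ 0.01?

Width after n steps is 7/2^n. Need 2^n ≥ 7/0.01 = 700.
2^9 = 512 < 700 ≤ 2^10 = 1024, so n = 10.

10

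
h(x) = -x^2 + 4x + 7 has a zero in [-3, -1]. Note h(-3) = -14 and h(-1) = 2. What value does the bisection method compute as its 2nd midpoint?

-1.5

h(-2) = -5 < 0, so the root lies in [-2, -1]
h(-1.5) = -1.25 < 0, so the root lies in [-1.5, -1]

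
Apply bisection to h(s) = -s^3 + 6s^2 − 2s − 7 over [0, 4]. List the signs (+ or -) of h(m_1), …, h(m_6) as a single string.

+-+---

midpoint 2: h = 5 > 0 → [0, 2]
midpoint 1: h = -4 < 0 → [1, 2]
midpoint 1.5: h = 0.125 > 0 → [1, 1.5]
midpoint 1.25: h = -2.0781 < 0 → [1.25, 1.5]
midpoint 1.375: h = -1.0059 < 0 → [1.375, 1.5]
midpoint 1.4375: h = -0.447 < 0 → [1.4375, 1.5]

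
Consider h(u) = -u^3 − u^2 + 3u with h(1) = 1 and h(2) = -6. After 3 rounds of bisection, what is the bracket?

[1.25, 1.375]

u = 1.5 gives h = -1.125, negative; keep [1, 1.5]
u = 1.25 gives h = 0.234375, positive; keep [1.25, 1.5]
u = 1.375 gives h = -0.365234, negative; keep [1.25, 1.375]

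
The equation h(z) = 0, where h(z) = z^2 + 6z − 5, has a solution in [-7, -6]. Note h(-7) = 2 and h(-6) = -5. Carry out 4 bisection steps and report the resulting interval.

midpoint -6.5: h = -1.75 < 0 → [-7, -6.5]
midpoint -6.75: h = 0.0625 > 0 → [-6.75, -6.5]
midpoint -6.625: h = -0.859375 < 0 → [-6.75, -6.625]
midpoint -6.6875: h = -0.4023 < 0 → [-6.75, -6.6875]

[-6.75, -6.6875]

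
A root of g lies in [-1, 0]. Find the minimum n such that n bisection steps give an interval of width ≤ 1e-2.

7

Width after n steps is 1/2^n. Need 2^n ≥ 1/1e-2 = 100.
2^6 = 64 < 100 ≤ 2^7 = 128, so n = 7.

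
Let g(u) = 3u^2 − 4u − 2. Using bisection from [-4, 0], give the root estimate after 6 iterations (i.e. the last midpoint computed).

g(-2) = 18 > 0, so the root lies in [-2, 0]
g(-1) = 5 > 0, so the root lies in [-1, 0]
g(-0.5) = 0.75 > 0, so the root lies in [-0.5, 0]
g(-0.25) = -0.8125 < 0, so the root lies in [-0.5, -0.25]
g(-0.375) = -0.0781 < 0, so the root lies in [-0.5, -0.375]
g(-0.4375) = 0.3242 > 0, so the root lies in [-0.4375, -0.375]

-0.4375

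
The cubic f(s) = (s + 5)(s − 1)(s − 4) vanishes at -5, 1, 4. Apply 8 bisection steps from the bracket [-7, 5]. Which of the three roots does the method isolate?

m = -1, f(m) = 40 (+); new bracket [-7, -1]
m = -4, f(m) = 40 (+); new bracket [-7, -4]
m = -5.5, f(m) = -30.875 (−); new bracket [-5.5, -4]
m = -4.75, f(m) = 12.5781 (+); new bracket [-5.5, -4.75]
m = -5.125, f(m) = -6.9863 (−); new bracket [-5.125, -4.75]
m = -4.9375, f(m) = 3.3167 (+); new bracket [-5.125, -4.9375]
m = -5.03125, f(m) = -1.7022 (−); new bracket [-5.03125, -4.9375]
m = -4.984375, f(m) = 0.8401 (+); new bracket [-5.03125, -4.984375]

-5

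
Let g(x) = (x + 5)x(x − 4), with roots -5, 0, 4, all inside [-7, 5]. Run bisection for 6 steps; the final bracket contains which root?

x = -1 gives g = 20, positive; keep [-7, -1]
x = -4 gives g = 32, positive; keep [-7, -4]
x = -5.5 gives g = -26.125, negative; keep [-5.5, -4]
x = -4.75 gives g = 10.3906, positive; keep [-5.5, -4.75]
x = -5.125 gives g = -5.8457, negative; keep [-5.125, -4.75]
x = -4.9375 gives g = 2.7581, positive; keep [-5.125, -4.9375]

-5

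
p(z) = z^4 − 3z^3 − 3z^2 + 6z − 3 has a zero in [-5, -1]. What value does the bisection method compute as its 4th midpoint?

midpoint -3: p = 114 > 0 → [-3, -1]
midpoint -2: p = 13 > 0 → [-2, -1]
midpoint -1.5: p = -3.5625 < 0 → [-2, -1.5]
midpoint -1.75: p = 2.7695 > 0 → [-1.75, -1.5]

-1.75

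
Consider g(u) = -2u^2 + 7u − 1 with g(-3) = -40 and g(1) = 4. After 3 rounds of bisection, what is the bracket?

u = -1 gives g = -10, negative; keep [-1, 1]
u = 0 gives g = -1, negative; keep [0, 1]
u = 0.5 gives g = 2, positive; keep [0, 0.5]

[0, 0.5]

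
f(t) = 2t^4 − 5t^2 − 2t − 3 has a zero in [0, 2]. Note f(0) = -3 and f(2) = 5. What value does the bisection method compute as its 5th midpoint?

1.8125

m = 1, f(m) = -8 (−); new bracket [1, 2]
m = 1.5, f(m) = -7.125 (−); new bracket [1.5, 2]
m = 1.75, f(m) = -3.054688 (−); new bracket [1.75, 2]
m = 1.875, f(m) = 0.3911 (+); new bracket [1.75, 1.875]
m = 1.8125, f(m) = -1.4663 (−); new bracket [1.8125, 1.875]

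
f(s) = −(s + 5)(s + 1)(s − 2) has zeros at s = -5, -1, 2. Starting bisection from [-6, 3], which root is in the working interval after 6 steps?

m = -1.5, f(m) = -6.125 (−); new bracket [-6, -1.5]
m = -3.75, f(m) = -19.765625 (−); new bracket [-6, -3.75]
m = -4.875, f(m) = -3.330078 (−); new bracket [-6, -4.875]
m = -5.4375, f(m) = 14.4392 (+); new bracket [-5.4375, -4.875]
m = -5.15625, f(m) = 4.6474 (+); new bracket [-5.15625, -4.875]
m = -5.015625, f(m) = 0.4402 (+); new bracket [-5.015625, -4.875]

-5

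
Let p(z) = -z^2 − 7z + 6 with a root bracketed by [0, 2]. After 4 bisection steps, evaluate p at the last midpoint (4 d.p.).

-0.8906

m = 1, p(m) = -2 (−); new bracket [0, 1]
m = 0.5, p(m) = 2.25 (+); new bracket [0.5, 1]
m = 0.75, p(m) = 0.1875 (+); new bracket [0.75, 1]
m = 0.875, p(m) = -0.8906 (−); new bracket [0.75, 0.875]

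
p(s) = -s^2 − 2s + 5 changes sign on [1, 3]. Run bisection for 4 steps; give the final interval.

[1.375, 1.5]

p(2) = -3 < 0, so the root lies in [1, 2]
p(1.5) = -0.25 < 0, so the root lies in [1, 1.5]
p(1.25) = 0.9375 > 0, so the root lies in [1.25, 1.5]
p(1.375) = 0.3594 > 0, so the root lies in [1.375, 1.5]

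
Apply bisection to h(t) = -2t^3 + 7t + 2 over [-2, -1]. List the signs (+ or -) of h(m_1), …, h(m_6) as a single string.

-+--+-

t = -1.5 gives h = -1.75, negative; keep [-2, -1.5]
t = -1.75 gives h = 0.46875, positive; keep [-1.75, -1.5]
t = -1.625 gives h = -0.792969, negative; keep [-1.75, -1.625]
t = -1.6875 gives h = -0.2017, negative; keep [-1.75, -1.6875]
t = -1.71875 gives h = 0.1235, positive; keep [-1.71875, -1.6875]
t = -1.703125 gives h = -0.0416, negative; keep [-1.71875, -1.703125]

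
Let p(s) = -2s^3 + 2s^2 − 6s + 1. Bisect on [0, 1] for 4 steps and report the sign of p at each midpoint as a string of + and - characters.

--+-

m = 0.5, p(m) = -1.75 (−); new bracket [0, 0.5]
m = 0.25, p(m) = -0.40625 (−); new bracket [0, 0.25]
m = 0.125, p(m) = 0.277344 (+); new bracket [0.125, 0.25]
m = 0.1875, p(m) = -0.0679 (−); new bracket [0.125, 0.1875]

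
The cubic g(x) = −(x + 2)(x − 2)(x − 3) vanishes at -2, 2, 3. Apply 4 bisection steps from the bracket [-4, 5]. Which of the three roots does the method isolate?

x = 0.5 gives g = -9.375, negative; keep [-4, 0.5]
x = -1.75 gives g = -4.453125, negative; keep [-4, -1.75]
x = -2.875 gives g = 25.060547, positive; keep [-2.875, -1.75]
x = -2.3125 gives g = 7.1594, positive; keep [-2.3125, -1.75]

-2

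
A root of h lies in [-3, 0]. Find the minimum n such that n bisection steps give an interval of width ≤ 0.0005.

Width after n steps is 3/2^n. Need 2^n ≥ 3/0.0005 = 6000.
2^12 = 4096 < 6000 ≤ 2^13 = 8192, so n = 13.

13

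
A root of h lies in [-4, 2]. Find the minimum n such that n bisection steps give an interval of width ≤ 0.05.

Width after n steps is 6/2^n. Need 2^n ≥ 6/0.05 = 120.
2^6 = 64 < 120 ≤ 2^7 = 128, so n = 7.

7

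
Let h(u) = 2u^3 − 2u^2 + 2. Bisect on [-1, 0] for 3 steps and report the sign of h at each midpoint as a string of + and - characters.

m = -0.5, h(m) = 1.25 (+); new bracket [-1, -0.5]
m = -0.75, h(m) = 0.03125 (+); new bracket [-1, -0.75]
m = -0.875, h(m) = -0.871094 (−); new bracket [-0.875, -0.75]

++-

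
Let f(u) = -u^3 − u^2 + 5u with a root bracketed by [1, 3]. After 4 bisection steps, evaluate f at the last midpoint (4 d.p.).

u = 2 gives f = -2, negative; keep [1, 2]
u = 1.5 gives f = 1.875, positive; keep [1.5, 2]
u = 1.75 gives f = 0.328125, positive; keep [1.75, 2]
u = 1.875 gives f = -0.7324, negative; keep [1.75, 1.875]

-0.7324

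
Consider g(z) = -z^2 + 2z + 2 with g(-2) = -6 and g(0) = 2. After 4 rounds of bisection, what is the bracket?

[-0.75, -0.625]

midpoint -1: g = -1 < 0 → [-1, 0]
midpoint -0.5: g = 0.75 > 0 → [-1, -0.5]
midpoint -0.75: g = -0.0625 < 0 → [-0.75, -0.5]
midpoint -0.625: g = 0.3594 > 0 → [-0.75, -0.625]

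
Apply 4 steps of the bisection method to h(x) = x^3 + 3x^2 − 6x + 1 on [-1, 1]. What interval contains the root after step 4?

[0.125, 0.25]

midpoint 0: h = 1 > 0 → [0, 1]
midpoint 0.5: h = -1.125 < 0 → [0, 0.5]
midpoint 0.25: h = -0.296875 < 0 → [0, 0.25]
midpoint 0.125: h = 0.2988 > 0 → [0.125, 0.25]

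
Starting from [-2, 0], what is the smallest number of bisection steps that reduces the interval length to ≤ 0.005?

Width after n steps is 2/2^n. Need 2^n ≥ 2/0.005 = 400.
2^8 = 256 < 400 ≤ 2^9 = 512, so n = 9.

9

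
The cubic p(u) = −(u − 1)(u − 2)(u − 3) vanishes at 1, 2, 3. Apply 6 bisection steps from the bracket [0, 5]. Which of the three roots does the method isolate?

midpoint 2.5: p = 0.375 > 0 → [2.5, 5]
midpoint 3.75: p = -3.609375 < 0 → [2.5, 3.75]
midpoint 3.125: p = -0.298828 < 0 → [2.5, 3.125]
midpoint 2.8125: p = 0.2761 > 0 → [2.8125, 3.125]
midpoint 2.96875: p = 0.0596 > 0 → [2.96875, 3.125]
midpoint 3.046875: p = -0.1004 < 0 → [2.96875, 3.046875]

3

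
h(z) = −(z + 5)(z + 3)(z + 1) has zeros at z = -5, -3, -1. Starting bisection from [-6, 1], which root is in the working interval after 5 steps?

m = -2.5, h(m) = 1.875 (+); new bracket [-2.5, 1]
m = -0.75, h(m) = -2.390625 (−); new bracket [-2.5, -0.75]
m = -1.625, h(m) = 2.900391 (+); new bracket [-1.625, -0.75]
m = -1.1875, h(m) = 1.2957 (+); new bracket [-1.1875, -0.75]
m = -0.96875, h(m) = -0.2559 (−); new bracket [-1.1875, -0.96875]

-1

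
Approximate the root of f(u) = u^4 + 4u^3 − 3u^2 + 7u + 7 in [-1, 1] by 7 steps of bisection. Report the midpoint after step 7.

-0.671875

m = 0, f(m) = 7 (+); new bracket [-1, 0]
m = -0.5, f(m) = 2.3125 (+); new bracket [-1, -0.5]
m = -0.75, f(m) = -1.308594 (−); new bracket [-0.75, -0.5]
m = -0.625, f(m) = 0.6292 (+); new bracket [-0.75, -0.625]
m = -0.6875, f(m) = -0.3069 (−); new bracket [-0.6875, -0.625]
m = -0.65625, f(m) = 0.1692 (+); new bracket [-0.6875, -0.65625]
m = -0.671875, f(m) = -0.0668 (−); new bracket [-0.671875, -0.65625]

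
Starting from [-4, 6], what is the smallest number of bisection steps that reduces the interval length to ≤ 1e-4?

Width after n steps is 10/2^n. Need 2^n ≥ 10/1e-4 = 100000.
2^16 = 65536 < 100000 ≤ 2^17 = 131072, so n = 17.

17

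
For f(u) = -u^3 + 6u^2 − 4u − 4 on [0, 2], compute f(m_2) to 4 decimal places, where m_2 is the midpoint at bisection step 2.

m = 1, f(m) = -3 (−); new bracket [1, 2]
m = 1.5, f(m) = 0.125 (+); new bracket [1, 1.5]

0.1250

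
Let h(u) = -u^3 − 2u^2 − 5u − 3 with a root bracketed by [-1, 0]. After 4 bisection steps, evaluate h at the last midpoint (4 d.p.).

m = -0.5, h(m) = -0.875 (−); new bracket [-1, -0.5]
m = -0.75, h(m) = 0.046875 (+); new bracket [-0.75, -0.5]
m = -0.625, h(m) = -0.412109 (−); new bracket [-0.75, -0.625]
m = -0.6875, h(m) = -0.1829 (−); new bracket [-0.75, -0.6875]

-0.1829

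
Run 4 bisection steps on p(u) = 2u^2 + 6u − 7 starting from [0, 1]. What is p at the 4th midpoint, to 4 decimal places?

0.3828

m = 0.5, p(m) = -3.5 (−); new bracket [0.5, 1]
m = 0.75, p(m) = -1.375 (−); new bracket [0.75, 1]
m = 0.875, p(m) = -0.21875 (−); new bracket [0.875, 1]
m = 0.9375, p(m) = 0.3828 (+); new bracket [0.875, 0.9375]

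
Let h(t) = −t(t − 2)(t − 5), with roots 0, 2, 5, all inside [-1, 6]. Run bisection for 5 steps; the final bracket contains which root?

midpoint 2.5: h = 3.125 > 0 → [2.5, 6]
midpoint 4.25: h = 7.171875 > 0 → [4.25, 6]
midpoint 5.125: h = -2.001953 < 0 → [4.25, 5.125]
midpoint 4.6875: h = 3.9368 > 0 → [4.6875, 5.125]
midpoint 4.90625: h = 1.3368 > 0 → [4.90625, 5.125]

5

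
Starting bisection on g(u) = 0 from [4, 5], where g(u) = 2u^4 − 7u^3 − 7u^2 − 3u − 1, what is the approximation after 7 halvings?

g(4.5) = 26 > 0, so the root lies in [4, 4.5]
g(4.25) = -25.039062 < 0, so the root lies in [4.25, 4.5]
g(4.375) = -1.563965 < 0, so the root lies in [4.375, 4.5]
g(4.4375) = 11.6863 > 0, so the root lies in [4.375, 4.4375]
g(4.40625) = 4.9308 > 0, so the root lies in [4.375, 4.40625]
g(4.390625) = 1.6512 > 0, so the root lies in [4.375, 4.390625]
g(4.3828125) = 0.0356 > 0, so the root lies in [4.375, 4.3828125]

4.3828125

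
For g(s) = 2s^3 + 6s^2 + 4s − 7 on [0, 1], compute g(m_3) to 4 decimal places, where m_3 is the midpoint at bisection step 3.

g(0.5) = -3.25 < 0, so the root lies in [0.5, 1]
g(0.75) = 0.21875 > 0, so the root lies in [0.5, 0.75]
g(0.625) = -1.667969 < 0, so the root lies in [0.625, 0.75]

-1.6680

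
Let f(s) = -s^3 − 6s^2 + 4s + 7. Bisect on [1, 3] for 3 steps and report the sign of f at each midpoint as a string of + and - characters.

--+

m = 2, f(m) = -17 (−); new bracket [1, 2]
m = 1.5, f(m) = -3.875 (−); new bracket [1, 1.5]
m = 1.25, f(m) = 0.671875 (+); new bracket [1.25, 1.5]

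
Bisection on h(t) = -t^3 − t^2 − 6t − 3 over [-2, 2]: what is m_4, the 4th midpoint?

-0.75

h(0) = -3 < 0, so the root lies in [-2, 0]
h(-1) = 3 > 0, so the root lies in [-1, 0]
h(-0.5) = -0.125 < 0, so the root lies in [-1, -0.5]
h(-0.75) = 1.3594 > 0, so the root lies in [-0.75, -0.5]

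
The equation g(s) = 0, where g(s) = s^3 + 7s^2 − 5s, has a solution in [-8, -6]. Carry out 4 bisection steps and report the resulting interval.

[-7.75, -7.625]

s = -7 gives g = 35, positive; keep [-8, -7]
s = -7.5 gives g = 9.375, positive; keep [-8, -7.5]
s = -7.75 gives g = -6.296875, negative; keep [-7.75, -7.5]
s = -7.625 gives g = 1.7871, positive; keep [-7.75, -7.625]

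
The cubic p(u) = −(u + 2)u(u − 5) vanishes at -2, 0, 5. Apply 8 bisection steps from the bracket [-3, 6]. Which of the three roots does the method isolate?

5

p(1.5) = 18.375 > 0, so the root lies in [1.5, 6]
p(3.75) = 26.953125 > 0, so the root lies in [3.75, 6]
p(4.875) = 4.189453 > 0, so the root lies in [4.875, 6]
p(5.4375) = -17.6931 < 0, so the root lies in [4.875, 5.4375]
p(5.15625) = -5.7655 < 0, so the root lies in [4.875, 5.15625]
p(5.015625) = -0.5498 < 0, so the root lies in [4.875, 5.015625]
p(4.9453125) = 1.8783 > 0, so the root lies in [4.9453125, 5.015625]
p(4.98046875) = 0.679 > 0, so the root lies in [4.98046875, 5.015625]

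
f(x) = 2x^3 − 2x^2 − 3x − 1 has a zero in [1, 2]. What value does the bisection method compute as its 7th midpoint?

1.9140625

midpoint 1.5: f = -3.25 < 0 → [1.5, 2]
midpoint 1.75: f = -1.65625 < 0 → [1.75, 2]
midpoint 1.875: f = -0.472656 < 0 → [1.875, 2]
midpoint 1.9375: f = 0.2261 > 0 → [1.875, 1.9375]
midpoint 1.90625: f = -0.1325 < 0 → [1.90625, 1.9375]
midpoint 1.921875: f = 0.0445 > 0 → [1.90625, 1.921875]
midpoint 1.9140625: f = -0.0446 < 0 → [1.9140625, 1.921875]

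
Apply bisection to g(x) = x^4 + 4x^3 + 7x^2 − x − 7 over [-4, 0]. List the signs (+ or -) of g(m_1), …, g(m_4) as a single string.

x = -2 gives g = 7, positive; keep [-2, 0]
x = -1 gives g = -2, negative; keep [-2, -1]
x = -1.5 gives g = 1.8125, positive; keep [-1.5, -1]
x = -1.25 gives g = -0.1836, negative; keep [-1.5, -1.25]

+-+-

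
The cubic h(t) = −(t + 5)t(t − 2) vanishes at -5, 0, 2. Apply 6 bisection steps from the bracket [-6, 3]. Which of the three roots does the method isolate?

-5

m = -1.5, h(m) = -18.375 (−); new bracket [-6, -1.5]
m = -3.75, h(m) = -26.953125 (−); new bracket [-6, -3.75]
m = -4.875, h(m) = -4.189453 (−); new bracket [-6, -4.875]
m = -5.4375, h(m) = 17.6931 (+); new bracket [-5.4375, -4.875]
m = -5.15625, h(m) = 5.7655 (+); new bracket [-5.15625, -4.875]
m = -5.015625, h(m) = 0.5498 (+); new bracket [-5.015625, -4.875]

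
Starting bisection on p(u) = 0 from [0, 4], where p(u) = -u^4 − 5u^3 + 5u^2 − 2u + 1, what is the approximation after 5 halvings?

midpoint 2: p = -39 < 0 → [0, 2]
midpoint 1: p = -2 < 0 → [0, 1]
midpoint 0.5: p = 0.5625 > 0 → [0.5, 1]
midpoint 0.75: p = -0.1133 < 0 → [0.5, 0.75]
midpoint 0.625: p = 0.3298 > 0 → [0.625, 0.75]

0.625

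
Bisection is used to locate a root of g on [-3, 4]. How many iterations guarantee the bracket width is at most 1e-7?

27

Width after n steps is 7/2^n. Need 2^n ≥ 7/1e-7 = 70000000.
2^26 = 67108864 < 70000000 ≤ 2^27 = 134217728, so n = 27.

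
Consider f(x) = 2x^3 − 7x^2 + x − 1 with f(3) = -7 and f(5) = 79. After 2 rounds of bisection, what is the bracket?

f(4) = 19 > 0, so the root lies in [3, 4]
f(3.5) = 2.5 > 0, so the root lies in [3, 3.5]

[3, 3.5]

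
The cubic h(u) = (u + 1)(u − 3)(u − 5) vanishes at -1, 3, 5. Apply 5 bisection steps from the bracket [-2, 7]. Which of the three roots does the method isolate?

h(2.5) = 4.375 > 0, so the root lies in [-2, 2.5]
h(0.25) = 16.328125 > 0, so the root lies in [-2, 0.25]
h(-0.875) = 2.845703 > 0, so the root lies in [-2, -0.875]
h(-1.4375) = -12.4978 < 0, so the root lies in [-1.4375, -0.875]
h(-1.15625) = -3.998 < 0, so the root lies in [-1.15625, -0.875]

-1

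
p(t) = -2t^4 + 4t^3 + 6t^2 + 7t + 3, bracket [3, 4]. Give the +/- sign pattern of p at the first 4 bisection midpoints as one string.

-+--

t = 3.5 gives p = -27.625, negative; keep [3, 3.5]
t = 3.25 gives p = 3.304688, positive; keep [3.25, 3.5]
t = 3.375 gives p = -10.750488, negative; keep [3.25, 3.375]
t = 3.3125 gives p = -3.3872, negative; keep [3.25, 3.3125]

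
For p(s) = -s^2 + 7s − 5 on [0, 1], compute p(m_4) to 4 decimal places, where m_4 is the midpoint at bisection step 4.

m = 0.5, p(m) = -1.75 (−); new bracket [0.5, 1]
m = 0.75, p(m) = -0.3125 (−); new bracket [0.75, 1]
m = 0.875, p(m) = 0.359375 (+); new bracket [0.75, 0.875]
m = 0.8125, p(m) = 0.0273 (+); new bracket [0.75, 0.8125]

0.0273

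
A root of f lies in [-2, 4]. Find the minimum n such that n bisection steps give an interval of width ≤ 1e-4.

Width after n steps is 6/2^n. Need 2^n ≥ 6/1e-4 = 60000.
2^15 = 32768 < 60000 ≤ 2^16 = 65536, so n = 16.

16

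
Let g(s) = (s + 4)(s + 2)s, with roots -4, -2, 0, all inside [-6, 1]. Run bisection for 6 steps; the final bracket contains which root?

midpoint -2.5: g = 1.875 > 0 → [-6, -2.5]
midpoint -4.25: g = -2.390625 < 0 → [-4.25, -2.5]
midpoint -3.375: g = 2.900391 > 0 → [-4.25, -3.375]
midpoint -3.8125: g = 1.2957 > 0 → [-4.25, -3.8125]
midpoint -4.03125: g = -0.2559 < 0 → [-4.03125, -3.8125]
midpoint -3.921875: g = 0.5889 > 0 → [-4.03125, -3.921875]

-4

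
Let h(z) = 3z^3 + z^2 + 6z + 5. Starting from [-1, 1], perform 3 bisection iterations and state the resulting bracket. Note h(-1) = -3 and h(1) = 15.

[-0.75, -0.5]

midpoint 0: h = 5 > 0 → [-1, 0]
midpoint -0.5: h = 1.875 > 0 → [-1, -0.5]
midpoint -0.75: h = -0.203125 < 0 → [-0.75, -0.5]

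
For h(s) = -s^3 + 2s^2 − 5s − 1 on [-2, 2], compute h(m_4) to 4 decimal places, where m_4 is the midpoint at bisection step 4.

0.3906

m = 0, h(m) = -1 (−); new bracket [-2, 0]
m = -1, h(m) = 7 (+); new bracket [-1, 0]
m = -0.5, h(m) = 2.125 (+); new bracket [-0.5, 0]
m = -0.25, h(m) = 0.3906 (+); new bracket [-0.25, 0]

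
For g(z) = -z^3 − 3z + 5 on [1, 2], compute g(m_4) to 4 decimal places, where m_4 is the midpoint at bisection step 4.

-0.2371

z = 1.5 gives g = -2.875, negative; keep [1, 1.5]
z = 1.25 gives g = -0.703125, negative; keep [1, 1.25]
z = 1.125 gives g = 0.201172, positive; keep [1.125, 1.25]
z = 1.1875 gives g = -0.2371, negative; keep [1.125, 1.1875]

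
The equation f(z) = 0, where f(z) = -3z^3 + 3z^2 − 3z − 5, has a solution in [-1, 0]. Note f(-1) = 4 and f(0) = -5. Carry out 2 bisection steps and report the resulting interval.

f(-0.5) = -2.375 < 0, so the root lies in [-1, -0.5]
f(-0.75) = 0.203125 > 0, so the root lies in [-0.75, -0.5]

[-0.75, -0.5]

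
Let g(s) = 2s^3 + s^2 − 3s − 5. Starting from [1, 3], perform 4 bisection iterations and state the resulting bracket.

g(2) = 9 > 0, so the root lies in [1, 2]
g(1.5) = -0.5 < 0, so the root lies in [1.5, 2]
g(1.75) = 3.53125 > 0, so the root lies in [1.5, 1.75]
g(1.625) = 1.3477 > 0, so the root lies in [1.5, 1.625]

[1.5, 1.625]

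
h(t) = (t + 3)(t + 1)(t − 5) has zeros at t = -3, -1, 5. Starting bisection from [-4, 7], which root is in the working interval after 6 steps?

5

m = 1.5, h(m) = -39.375 (−); new bracket [1.5, 7]
m = 4.25, h(m) = -28.546875 (−); new bracket [4.25, 7]
m = 5.625, h(m) = 35.712891 (+); new bracket [4.25, 5.625]
m = 4.9375, h(m) = -2.9456 (−); new bracket [4.9375, 5.625]
m = 5.28125, h(m) = 14.6297 (+); new bracket [4.9375, 5.28125]
m = 5.109375, h(m) = 5.4188 (+); new bracket [4.9375, 5.109375]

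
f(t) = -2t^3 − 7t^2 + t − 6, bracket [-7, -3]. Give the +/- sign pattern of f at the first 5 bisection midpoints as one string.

f(-5) = 64 > 0, so the root lies in [-5, -3]
f(-4) = 6 > 0, so the root lies in [-4, -3]
f(-3.5) = -9.5 < 0, so the root lies in [-4, -3.5]
f(-3.75) = -2.7188 < 0, so the root lies in [-4, -3.75]
f(-3.875) = 1.3867 > 0, so the root lies in [-3.875, -3.75]

++--+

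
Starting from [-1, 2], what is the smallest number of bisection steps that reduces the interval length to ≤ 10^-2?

9

Width after n steps is 3/2^n. Need 2^n ≥ 3/10^-2 = 300.
2^8 = 256 < 300 ≤ 2^9 = 512, so n = 9.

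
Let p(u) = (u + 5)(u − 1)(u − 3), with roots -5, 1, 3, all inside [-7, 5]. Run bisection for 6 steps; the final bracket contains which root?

u = -1 gives p = 32, positive; keep [-7, -1]
u = -4 gives p = 35, positive; keep [-7, -4]
u = -5.5 gives p = -27.625, negative; keep [-5.5, -4]
u = -4.75 gives p = 11.1406, positive; keep [-5.5, -4.75]
u = -5.125 gives p = -6.2207, negative; keep [-5.125, -4.75]
u = -4.9375 gives p = 2.9456, positive; keep [-5.125, -4.9375]

-5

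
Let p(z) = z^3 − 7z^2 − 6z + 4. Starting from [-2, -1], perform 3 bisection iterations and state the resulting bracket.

[-1.25, -1.125]

m = -1.5, p(m) = -6.125 (−); new bracket [-1.5, -1]
m = -1.25, p(m) = -1.390625 (−); new bracket [-1.25, -1]
m = -1.125, p(m) = 0.466797 (+); new bracket [-1.25, -1.125]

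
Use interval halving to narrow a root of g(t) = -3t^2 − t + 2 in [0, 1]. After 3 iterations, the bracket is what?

t = 0.5 gives g = 0.75, positive; keep [0.5, 1]
t = 0.75 gives g = -0.4375, negative; keep [0.5, 0.75]
t = 0.625 gives g = 0.203125, positive; keep [0.625, 0.75]

[0.625, 0.75]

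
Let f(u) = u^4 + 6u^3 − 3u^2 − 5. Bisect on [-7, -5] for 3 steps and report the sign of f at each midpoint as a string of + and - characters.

-+-

u = -6 gives f = -113, negative; keep [-7, -6]
u = -6.5 gives f = 5.5625, positive; keep [-6.5, -6]
u = -6.25 gives f = -61.152344, negative; keep [-6.5, -6.25]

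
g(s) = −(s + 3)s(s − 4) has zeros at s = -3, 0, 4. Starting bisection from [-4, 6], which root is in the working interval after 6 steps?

s = 1 gives g = 12, positive; keep [1, 6]
s = 3.5 gives g = 11.375, positive; keep [3.5, 6]
s = 4.75 gives g = -27.609375, negative; keep [3.5, 4.75]
s = 4.125 gives g = -3.6738, negative; keep [3.5, 4.125]
s = 3.8125 gives g = 4.8699, positive; keep [3.8125, 4.125]
s = 3.96875 gives g = 0.8643, positive; keep [3.96875, 4.125]

4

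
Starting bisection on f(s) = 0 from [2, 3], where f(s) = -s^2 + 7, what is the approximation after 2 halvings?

2.75

s = 2.5 gives f = 0.75, positive; keep [2.5, 3]
s = 2.75 gives f = -0.5625, negative; keep [2.5, 2.75]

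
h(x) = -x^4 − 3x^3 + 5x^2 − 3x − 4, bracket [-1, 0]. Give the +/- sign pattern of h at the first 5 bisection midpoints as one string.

midpoint -0.5: h = -0.9375 < 0 → [-1, -0.5]
midpoint -0.75: h = 2.011719 > 0 → [-0.75, -0.5]
midpoint -0.625: h = 0.407959 > 0 → [-0.625, -0.5]
midpoint -0.5625: h = -0.2966 < 0 → [-0.625, -0.5625]
midpoint -0.59375: h = 0.0476 > 0 → [-0.59375, -0.5625]

-++-+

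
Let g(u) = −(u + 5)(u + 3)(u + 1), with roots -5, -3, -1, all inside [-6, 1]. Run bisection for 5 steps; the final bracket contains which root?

u = -2.5 gives g = 1.875, positive; keep [-2.5, 1]
u = -0.75 gives g = -2.390625, negative; keep [-2.5, -0.75]
u = -1.625 gives g = 2.900391, positive; keep [-1.625, -0.75]
u = -1.1875 gives g = 1.2957, positive; keep [-1.1875, -0.75]
u = -0.96875 gives g = -0.2559, negative; keep [-1.1875, -0.96875]

-1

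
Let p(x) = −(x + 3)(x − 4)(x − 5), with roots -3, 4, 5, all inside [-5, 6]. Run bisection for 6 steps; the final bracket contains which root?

midpoint 0.5: p = -55.125 < 0 → [-5, 0.5]
midpoint -2.25: p = -33.984375 < 0 → [-5, -2.25]
midpoint -3.625: p = 41.103516 > 0 → [-3.625, -2.25]
midpoint -2.9375: p = -3.4417 < 0 → [-3.625, -2.9375]
midpoint -3.28125: p = 16.9588 > 0 → [-3.28125, -2.9375]
midpoint -3.109375: p = 6.3058 > 0 → [-3.109375, -2.9375]

-3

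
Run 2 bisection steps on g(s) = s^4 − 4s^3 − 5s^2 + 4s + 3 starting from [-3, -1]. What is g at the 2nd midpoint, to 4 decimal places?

4.3125

g(-2) = 23 > 0, so the root lies in [-2, -1]
g(-1.5) = 4.3125 > 0, so the root lies in [-1.5, -1]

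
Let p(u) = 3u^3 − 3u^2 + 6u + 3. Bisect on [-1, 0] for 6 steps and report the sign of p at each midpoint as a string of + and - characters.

m = -0.5, p(m) = -1.125 (−); new bracket [-0.5, 0]
m = -0.25, p(m) = 1.265625 (+); new bracket [-0.5, -0.25]
m = -0.375, p(m) = 0.169922 (+); new bracket [-0.5, -0.375]
m = -0.4375, p(m) = -0.4504 (−); new bracket [-0.4375, -0.375]
m = -0.40625, p(m) = -0.1338 (−); new bracket [-0.40625, -0.375]
m = -0.390625, p(m) = 0.0197 (+); new bracket [-0.40625, -0.390625]

-++--+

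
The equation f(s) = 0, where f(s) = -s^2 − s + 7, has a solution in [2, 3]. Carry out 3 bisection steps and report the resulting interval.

f(2.5) = -1.75 < 0, so the root lies in [2, 2.5]
f(2.25) = -0.3125 < 0, so the root lies in [2, 2.25]
f(2.125) = 0.359375 > 0, so the root lies in [2.125, 2.25]

[2.125, 2.25]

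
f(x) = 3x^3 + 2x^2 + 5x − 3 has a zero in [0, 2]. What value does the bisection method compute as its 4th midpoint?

midpoint 1: f = 7 > 0 → [0, 1]
midpoint 0.5: f = 0.375 > 0 → [0, 0.5]
midpoint 0.25: f = -1.578125 < 0 → [0.25, 0.5]
midpoint 0.375: f = -0.6855 < 0 → [0.375, 0.5]

0.375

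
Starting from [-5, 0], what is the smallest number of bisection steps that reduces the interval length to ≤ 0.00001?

Width after n steps is 5/2^n. Need 2^n ≥ 5/0.00001 = 500000.
2^18 = 262144 < 500000 ≤ 2^19 = 524288, so n = 19.

19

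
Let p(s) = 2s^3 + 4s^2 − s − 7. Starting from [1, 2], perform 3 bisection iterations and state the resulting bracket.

midpoint 1.5: p = 7.25 > 0 → [1, 1.5]
midpoint 1.25: p = 1.90625 > 0 → [1, 1.25]
midpoint 1.125: p = -0.214844 < 0 → [1.125, 1.25]

[1.125, 1.25]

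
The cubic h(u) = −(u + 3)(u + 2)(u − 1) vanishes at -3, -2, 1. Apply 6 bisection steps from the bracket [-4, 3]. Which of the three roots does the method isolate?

u = -0.5 gives h = 5.625, positive; keep [-0.5, 3]
u = 1.25 gives h = -3.453125, negative; keep [-0.5, 1.25]
u = 0.375 gives h = 5.009766, positive; keep [0.375, 1.25]
u = 0.8125 gives h = 2.0105, positive; keep [0.8125, 1.25]
u = 1.03125 gives h = -0.3819, negative; keep [0.8125, 1.03125]
u = 0.921875 gives h = 0.8953, positive; keep [0.921875, 1.03125]

1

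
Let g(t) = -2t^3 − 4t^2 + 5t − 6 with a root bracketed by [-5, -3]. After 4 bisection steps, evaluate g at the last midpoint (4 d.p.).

m = -4, g(m) = 38 (+); new bracket [-4, -3]
m = -3.5, g(m) = 13.25 (+); new bracket [-3.5, -3]
m = -3.25, g(m) = 4.15625 (+); new bracket [-3.25, -3]
m = -3.125, g(m) = 0.3477 (+); new bracket [-3.125, -3]

0.3477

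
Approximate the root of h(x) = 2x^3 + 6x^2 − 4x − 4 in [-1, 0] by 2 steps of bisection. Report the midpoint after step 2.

m = -0.5, h(m) = -0.75 (−); new bracket [-1, -0.5]
m = -0.75, h(m) = 1.53125 (+); new bracket [-0.75, -0.5]

-0.75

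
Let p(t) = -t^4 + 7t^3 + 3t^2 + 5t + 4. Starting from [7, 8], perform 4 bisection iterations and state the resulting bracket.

m = 7.5, p(m) = -0.6875 (−); new bracket [7, 7.5]
m = 7.25, p(m) = 102.667969 (+); new bracket [7.25, 7.5]
m = 7.375, p(m) = 53.622803 (+); new bracket [7.375, 7.5]
m = 7.4375, p(m) = 27.1423 (+); new bracket [7.4375, 7.5]

[7.4375, 7.5]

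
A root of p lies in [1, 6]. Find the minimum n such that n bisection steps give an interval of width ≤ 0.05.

Width after n steps is 5/2^n. Need 2^n ≥ 5/0.05 = 100.
2^6 = 64 < 100 ≤ 2^7 = 128, so n = 7.

7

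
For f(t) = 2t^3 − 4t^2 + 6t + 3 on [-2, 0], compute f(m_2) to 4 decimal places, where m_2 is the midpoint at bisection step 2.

m = -1, f(m) = -9 (−); new bracket [-1, 0]
m = -0.5, f(m) = -1.25 (−); new bracket [-0.5, 0]

-1.2500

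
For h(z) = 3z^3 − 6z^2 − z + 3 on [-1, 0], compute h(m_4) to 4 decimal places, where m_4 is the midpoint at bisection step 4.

-0.1233

midpoint -0.5: h = 1.625 > 0 → [-1, -0.5]
midpoint -0.75: h = -0.890625 < 0 → [-0.75, -0.5]
midpoint -0.625: h = 0.548828 > 0 → [-0.75, -0.625]
midpoint -0.6875: h = -0.1233 < 0 → [-0.6875, -0.625]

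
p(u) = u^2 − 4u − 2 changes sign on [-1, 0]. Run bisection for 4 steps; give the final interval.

[-0.5, -0.4375]

midpoint -0.5: p = 0.25 > 0 → [-0.5, 0]
midpoint -0.25: p = -0.9375 < 0 → [-0.5, -0.25]
midpoint -0.375: p = -0.359375 < 0 → [-0.5, -0.375]
midpoint -0.4375: p = -0.0586 < 0 → [-0.5, -0.4375]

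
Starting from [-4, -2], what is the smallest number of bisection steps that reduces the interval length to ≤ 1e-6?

21

Width after n steps is 2/2^n. Need 2^n ≥ 2/1e-6 = 2000000.
2^20 = 1048576 < 2000000 ≤ 2^21 = 2097152, so n = 21.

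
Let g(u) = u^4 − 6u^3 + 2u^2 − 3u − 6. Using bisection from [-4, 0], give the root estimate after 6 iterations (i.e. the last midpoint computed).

-0.6875

u = -2 gives g = 72, positive; keep [-2, 0]
u = -1 gives g = 6, positive; keep [-1, 0]
u = -0.5 gives g = -3.1875, negative; keep [-1, -0.5]
u = -0.75 gives g = 0.2227, positive; keep [-0.75, -0.5]
u = -0.625 gives g = -1.7263, negative; keep [-0.75, -0.625]
u = -0.6875 gives g = -0.8191, negative; keep [-0.75, -0.6875]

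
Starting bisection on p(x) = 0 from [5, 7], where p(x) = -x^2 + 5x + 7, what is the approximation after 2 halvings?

midpoint 6: p = 1 > 0 → [6, 7]
midpoint 6.5: p = -2.75 < 0 → [6, 6.5]

6.5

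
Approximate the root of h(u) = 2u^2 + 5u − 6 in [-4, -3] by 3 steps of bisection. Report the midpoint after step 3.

h(-3.5) = 1 > 0, so the root lies in [-3.5, -3]
h(-3.25) = -1.125 < 0, so the root lies in [-3.5, -3.25]
h(-3.375) = -0.09375 < 0, so the root lies in [-3.5, -3.375]

-3.375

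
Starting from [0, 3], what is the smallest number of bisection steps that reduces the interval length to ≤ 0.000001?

22

Width after n steps is 3/2^n. Need 2^n ≥ 3/0.000001 = 3000000.
2^21 = 2097152 < 3000000 ≤ 2^22 = 4194304, so n = 22.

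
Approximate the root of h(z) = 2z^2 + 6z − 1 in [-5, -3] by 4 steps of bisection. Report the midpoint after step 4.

-3.125

m = -4, h(m) = 7 (+); new bracket [-4, -3]
m = -3.5, h(m) = 2.5 (+); new bracket [-3.5, -3]
m = -3.25, h(m) = 0.625 (+); new bracket [-3.25, -3]
m = -3.125, h(m) = -0.2188 (−); new bracket [-3.25, -3.125]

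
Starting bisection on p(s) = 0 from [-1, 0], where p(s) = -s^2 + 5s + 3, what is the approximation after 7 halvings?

m = -0.5, p(m) = 0.25 (+); new bracket [-1, -0.5]
m = -0.75, p(m) = -1.3125 (−); new bracket [-0.75, -0.5]
m = -0.625, p(m) = -0.515625 (−); new bracket [-0.625, -0.5]
m = -0.5625, p(m) = -0.1289 (−); new bracket [-0.5625, -0.5]
m = -0.53125, p(m) = 0.0615 (+); new bracket [-0.5625, -0.53125]
m = -0.546875, p(m) = -0.0334 (−); new bracket [-0.546875, -0.53125]
m = -0.5390625, p(m) = 0.0141 (+); new bracket [-0.546875, -0.5390625]

-0.5390625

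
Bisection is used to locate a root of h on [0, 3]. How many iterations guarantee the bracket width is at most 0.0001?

15

Width after n steps is 3/2^n. Need 2^n ≥ 3/0.0001 = 30000.
2^14 = 16384 < 30000 ≤ 2^15 = 32768, so n = 15.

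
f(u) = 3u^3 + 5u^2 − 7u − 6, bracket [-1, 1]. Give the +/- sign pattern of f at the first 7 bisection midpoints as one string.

--+-+-+

midpoint 0: f = -6 < 0 → [-1, 0]
midpoint -0.5: f = -1.625 < 0 → [-1, -0.5]
midpoint -0.75: f = 0.796875 > 0 → [-0.75, -0.5]
midpoint -0.625: f = -0.4043 < 0 → [-0.75, -0.625]
midpoint -0.6875: f = 0.2009 > 0 → [-0.6875, -0.625]
midpoint -0.65625: f = -0.1008 < 0 → [-0.6875, -0.65625]
midpoint -0.671875: f = 0.0503 > 0 → [-0.671875, -0.65625]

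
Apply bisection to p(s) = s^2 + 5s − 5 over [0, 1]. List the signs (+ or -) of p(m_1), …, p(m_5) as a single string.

m = 0.5, p(m) = -2.25 (−); new bracket [0.5, 1]
m = 0.75, p(m) = -0.6875 (−); new bracket [0.75, 1]
m = 0.875, p(m) = 0.140625 (+); new bracket [0.75, 0.875]
m = 0.8125, p(m) = -0.2773 (−); new bracket [0.8125, 0.875]
m = 0.84375, p(m) = -0.0693 (−); new bracket [0.84375, 0.875]

--+--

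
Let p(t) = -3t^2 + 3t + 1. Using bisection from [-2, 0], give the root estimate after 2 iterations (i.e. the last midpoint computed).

midpoint -1: p = -5 < 0 → [-1, 0]
midpoint -0.5: p = -1.25 < 0 → [-0.5, 0]

-0.5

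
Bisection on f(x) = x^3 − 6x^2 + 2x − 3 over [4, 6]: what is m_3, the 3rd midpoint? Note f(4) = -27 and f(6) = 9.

5.75

f(5) = -18 < 0, so the root lies in [5, 6]
f(5.5) = -7.125 < 0, so the root lies in [5.5, 6]
f(5.75) = 0.234375 > 0, so the root lies in [5.5, 5.75]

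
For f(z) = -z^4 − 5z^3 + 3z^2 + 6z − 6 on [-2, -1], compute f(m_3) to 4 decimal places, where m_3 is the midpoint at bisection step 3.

midpoint -1.5: f = 3.5625 > 0 → [-1.5, -1]
midpoint -1.25: f = -1.488281 < 0 → [-1.5, -1.25]
midpoint -1.375: f = 0.845459 > 0 → [-1.375, -1.25]

0.8455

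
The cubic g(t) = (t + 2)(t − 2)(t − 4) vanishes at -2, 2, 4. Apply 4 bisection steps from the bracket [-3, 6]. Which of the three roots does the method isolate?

g(1.5) = 4.375 > 0, so the root lies in [-3, 1.5]
g(-0.75) = 16.328125 > 0, so the root lies in [-3, -0.75]
g(-1.875) = 2.845703 > 0, so the root lies in [-3, -1.875]
g(-2.4375) = -12.4978 < 0, so the root lies in [-2.4375, -1.875]

-2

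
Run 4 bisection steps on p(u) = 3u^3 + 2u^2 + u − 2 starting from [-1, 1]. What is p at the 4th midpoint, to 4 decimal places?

0.1387

m = 0, p(m) = -2 (−); new bracket [0, 1]
m = 0.5, p(m) = -0.625 (−); new bracket [0.5, 1]
m = 0.75, p(m) = 1.140625 (+); new bracket [0.5, 0.75]
m = 0.625, p(m) = 0.1387 (+); new bracket [0.5, 0.625]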